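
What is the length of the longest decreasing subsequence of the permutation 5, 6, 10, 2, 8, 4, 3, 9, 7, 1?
5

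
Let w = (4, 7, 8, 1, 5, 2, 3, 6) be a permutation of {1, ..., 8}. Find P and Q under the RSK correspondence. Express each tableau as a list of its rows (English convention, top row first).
Insert each entry of the permutation into P by Schensted row insertion, recording in Q the position of each new cell.

Insert 4: appended to row 1. P = [[4]], Q = [[1]].
Insert 7: appended to row 1. P = [[4, 7]], Q = [[1, 2]].
Insert 8: appended to row 1. P = [[4, 7, 8]], Q = [[1, 2, 3]].
Insert 1: 1 bumps 4 from row 1; 4 starts row 2. P = [[1, 7, 8], [4]], Q = [[1, 2, 3], [4]].
Insert 5: 5 bumps 7 from row 1; 7 appends to row 2. P = [[1, 5, 8], [4, 7]], Q = [[1, 2, 3], [4, 5]].
Insert 2: 2 bumps 5 from row 1; 5 bumps 7 from row 2; 7 starts row 3. P = [[1, 2, 8], [4, 5], [7]], Q = [[1, 2, 3], [4, 5], [6]].
Insert 3: 3 bumps 8 from row 1; 8 appends to row 2. P = [[1, 2, 3], [4, 5, 8], [7]], Q = [[1, 2, 3], [4, 5, 7], [6]].
Insert 6: appended to row 1. P = [[1, 2, 3, 6], [4, 5, 8], [7]], Q = [[1, 2, 3, 8], [4, 5, 7], [6]].

So P = [[1, 2, 3, 6], [4, 5, 8], [7]], Q = [[1, 2, 3, 8], [4, 5, 7], [6]].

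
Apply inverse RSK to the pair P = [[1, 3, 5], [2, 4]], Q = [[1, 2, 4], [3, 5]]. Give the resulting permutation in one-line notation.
Reverse the RSK construction: for i from n down to 1, find the cell of Q containing i, remove the entry at that cell from P, and reverse-bump it up through P; the value ejected from row 1 is w(i).

Step i=5: Q has 5 at row 2, column 2; remove 4 from row 2 of P and reverse-bump: 4 enters row 1 and ejects 3. So w(5) = 3. P is now [[1, 4, 5], [2]].
Step i=4: Q has 4 at row 1, column 3; remove that cell from P, ejecting 5. So w(4) = 5. P is now [[1, 4], [2]].
Step i=3: Q has 3 at row 2, column 1; remove 2 from row 2 of P and reverse-bump: 2 enters row 1 and ejects 1. So w(3) = 1. P is now [[2, 4]].
Step i=2: Q has 2 at row 1, column 2; remove that cell from P, ejecting 4. So w(2) = 4. P is now [[2]].
Step i=1: Q has 1 at row 1, column 1; remove that cell from P, ejecting 2. So w(1) = 2. P is now [].

So w = 2 4 1 5 3.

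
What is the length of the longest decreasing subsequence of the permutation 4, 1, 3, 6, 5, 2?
3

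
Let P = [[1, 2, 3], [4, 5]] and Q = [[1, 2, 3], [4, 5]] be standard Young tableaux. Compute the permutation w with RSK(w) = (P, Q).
1 4 5 2 3

Reverse the RSK construction: for i from n down to 1, find the cell of Q containing i, remove the entry at that cell from P, and reverse-bump it up through P; the value ejected from row 1 is w(i).

Step i=5: Q has 5 at row 2, column 2; remove 5 from row 2 of P and reverse-bump: 5 enters row 1 and ejects 3. So w(5) = 3. P is now [[1, 2, 5], [4]].
Step i=4: Q has 4 at row 2, column 1; remove 4 from row 2 of P and reverse-bump: 4 enters row 1 and ejects 2. So w(4) = 2. P is now [[1, 4, 5]].
Step i=3: Q has 3 at row 1, column 3; remove that cell from P, ejecting 5. So w(3) = 5. P is now [[1, 4]].
Step i=2: Q has 2 at row 1, column 2; remove that cell from P, ejecting 4. So w(2) = 4. P is now [[1]].
Step i=1: Q has 1 at row 1, column 1; remove that cell from P, ejecting 1. So w(1) = 1. P is now [].

So w = 1 4 5 2 3.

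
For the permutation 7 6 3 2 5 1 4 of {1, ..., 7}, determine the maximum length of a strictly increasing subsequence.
2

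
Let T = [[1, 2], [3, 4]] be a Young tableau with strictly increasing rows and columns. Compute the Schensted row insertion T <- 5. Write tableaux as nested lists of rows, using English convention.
[[1, 2, 5], [3, 4]]

5 is larger than every entry of row 1, so it is appended to row 1. The new tableau is [[1, 2, 5], [3, 4]].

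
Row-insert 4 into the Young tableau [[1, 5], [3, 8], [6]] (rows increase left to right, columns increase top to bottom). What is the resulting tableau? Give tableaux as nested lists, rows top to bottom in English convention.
In row 1, 4 replaces 5 (the leftmost entry greater than 4); 5 is bumped to row 2. In row 2, 5 replaces 8 (the leftmost entry greater than 5); 8 is bumped to row 3. 8 is appended to row 3. The new tableau is [[1, 4], [3, 5], [6, 8]].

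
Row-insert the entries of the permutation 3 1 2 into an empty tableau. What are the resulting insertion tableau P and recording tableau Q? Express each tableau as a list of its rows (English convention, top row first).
Insert each entry of the permutation into P by Schensted row insertion, recording in Q the position of each new cell.

Insert 3: appended to row 1. P = [[3]].
Insert 1: 1 bumps 3 from row 1; 3 starts row 2. P = [[1], [3]].
Insert 2: appended to row 1. P = [[1, 2], [3]].

So P = [[1, 2], [3]], Q = [[1, 3], [2]].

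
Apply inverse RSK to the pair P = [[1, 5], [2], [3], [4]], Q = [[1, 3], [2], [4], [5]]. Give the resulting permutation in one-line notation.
4 3 5 2 1

Reverse the RSK construction: for i from n down to 1, find the cell of Q containing i, remove the entry at that cell from P, and reverse-bump it up through P; the value ejected from row 1 is w(i).

Step i=5: Q has 5 at row 4, column 1; remove 4 from row 4 of P and reverse-bump: 4 enters row 3 and ejects 3; 3 enters row 2 and ejects 2; 2 enters row 1 and ejects 1. So w(5) = 1. P is now [[2, 5], [3], [4]].
Step i=4: Q has 4 at row 3, column 1; remove 4 from row 3 of P and reverse-bump: 4 enters row 2 and ejects 3; 3 enters row 1 and ejects 2. So w(4) = 2. P is now [[3, 5], [4]].
Step i=3: Q has 3 at row 1, column 2; remove that cell from P, ejecting 5. So w(3) = 5. P is now [[3], [4]].
Step i=2: Q has 2 at row 2, column 1; remove 4 from row 2 of P and reverse-bump: 4 enters row 1 and ejects 3. So w(2) = 3. P is now [[4]].
Step i=1: Q has 1 at row 1, column 1; remove that cell from P, ejecting 4. So w(1) = 4. P is now [].

So w = 4 3 5 2 1.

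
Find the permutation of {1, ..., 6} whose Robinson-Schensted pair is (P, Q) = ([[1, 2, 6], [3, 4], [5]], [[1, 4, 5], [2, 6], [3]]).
5 3 1 4 6 2

Reverse the RSK construction: for i from n down to 1, find the cell of Q containing i, remove the entry at that cell from P, and reverse-bump it up through P; the value ejected from row 1 is w(i).

Step i=6: Q has 6 at row 2, column 2; remove 4 from row 2 of P and reverse-bump: 4 enters row 1 and ejects 2. So w(6) = 2. P is now [[1, 4, 6], [3], [5]].
Step i=5: Q has 5 at row 1, column 3; remove that cell from P, ejecting 6. So w(5) = 6. P is now [[1, 4], [3], [5]].
Step i=4: Q has 4 at row 1, column 2; remove that cell from P, ejecting 4. So w(4) = 4. P is now [[1], [3], [5]].
Step i=3: Q has 3 at row 3, column 1; remove 5 from row 3 of P and reverse-bump: 5 enters row 2 and ejects 3; 3 enters row 1 and ejects 1. So w(3) = 1. P is now [[3], [5]].
Step i=2: Q has 2 at row 2, column 1; remove 5 from row 2 of P and reverse-bump: 5 enters row 1 and ejects 3. So w(2) = 3. P is now [[5]].
Step i=1: Q has 1 at row 1, column 1; remove that cell from P, ejecting 5. So w(1) = 5. P is now [].

So w = 5 3 1 4 6 2.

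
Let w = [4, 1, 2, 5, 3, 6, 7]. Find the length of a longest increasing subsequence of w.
5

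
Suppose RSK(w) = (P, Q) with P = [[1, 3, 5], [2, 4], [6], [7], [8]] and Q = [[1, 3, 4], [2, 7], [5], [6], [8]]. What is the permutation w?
8 2 4 7 6 1 5 3

Reverse the RSK construction: for i from n down to 1, find the cell of Q containing i, remove the entry at that cell from P, and reverse-bump it up through P; the value ejected from row 1 is w(i).

Step i=8: Q has 8 at row 5, column 1; remove 8 from row 5 of P and reverse-bump: 8 enters row 4 and ejects 7; 7 enters row 3 and ejects 6; 6 enters row 2 and ejects 4; 4 enters row 1 and ejects 3. So w(8) = 3. P is now [[1, 4, 5], [2, 6], [7], [8]].
Step i=7: Q has 7 at row 2, column 2; remove 6 from row 2 of P and reverse-bump: 6 enters row 1 and ejects 5. So w(7) = 5. P is now [[1, 4, 6], [2], [7], [8]].
Step i=6: Q has 6 at row 4, column 1; remove 8 from row 4 of P and reverse-bump: 8 enters row 3 and ejects 7; 7 enters row 2 and ejects 2; 2 enters row 1 and ejects 1. So w(6) = 1. P is now [[2, 4, 6], [7], [8]].
Step i=5: Q has 5 at row 3, column 1; remove 8 from row 3 of P and reverse-bump: 8 enters row 2 and ejects 7; 7 enters row 1 and ejects 6. So w(5) = 6. P is now [[2, 4, 7], [8]].
Step i=4: Q has 4 at row 1, column 3; remove that cell from P, ejecting 7. So w(4) = 7. P is now [[2, 4], [8]].
Step i=3: Q has 3 at row 1, column 2; remove that cell from P, ejecting 4. So w(3) = 4. P is now [[2], [8]].
Step i=2: Q has 2 at row 2, column 1; remove 8 from row 2 of P and reverse-bump: 8 enters row 1 and ejects 2. So w(2) = 2. P is now [[8]].
Step i=1: Q has 1 at row 1, column 1; remove that cell from P, ejecting 8. So w(1) = 8. P is now [].

So w = 8 2 4 7 6 1 5 3.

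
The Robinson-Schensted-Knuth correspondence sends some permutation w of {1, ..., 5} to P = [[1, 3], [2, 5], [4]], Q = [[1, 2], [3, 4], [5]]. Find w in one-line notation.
4 5 2 3 1

Reverse RSK: for i = n, n-1, ..., 1, locate i in Q, remove the corresponding corner cell from P, and reverse-bump its entry up through P; the value ejected from row 1 is w(i).

So w = 4 5 2 3 1.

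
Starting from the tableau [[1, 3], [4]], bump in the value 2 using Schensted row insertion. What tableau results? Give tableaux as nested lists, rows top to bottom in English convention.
In row 1, 2 replaces 3 (the leftmost entry greater than 2); 3 is bumped to row 2. In row 2, 3 replaces 4 (the leftmost entry greater than 3); 4 is bumped to row 3. 4 starts a new row 3. The new tableau is [[1, 2], [3], [4]].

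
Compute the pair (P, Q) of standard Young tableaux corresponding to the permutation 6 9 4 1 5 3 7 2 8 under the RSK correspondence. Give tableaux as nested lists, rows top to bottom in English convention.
P = [[1, 2, 7, 8], [3, 5], [4, 9], [6]], Q = [[1, 2, 7, 9], [3, 5], [4, 6], [8]]

Insert each entry of the permutation into P by Schensted row insertion, recording in Q the position of each new cell.

Insert 6: appended to row 1. P = [[6]], Q = [[1]].
Insert 9: appended to row 1. P = [[6, 9]], Q = [[1, 2]].
Insert 4: 4 bumps 6 from row 1; 6 starts row 2. P = [[4, 9], [6]], Q = [[1, 2], [3]].
Insert 1: 1 bumps 4 from row 1; 4 bumps 6 from row 2; 6 starts row 3. P = [[1, 9], [4], [6]], Q = [[1, 2], [3], [4]].
Insert 5: 5 bumps 9 from row 1; 9 appends to row 2. P = [[1, 5], [4, 9], [6]], Q = [[1, 2], [3, 5], [4]].
Insert 3: 3 bumps 5 from row 1; 5 bumps 9 from row 2; 9 appends to row 3. P = [[1, 3], [4, 5], [6, 9]], Q = [[1, 2], [3, 5], [4, 6]].
Insert 7: appended to row 1. P = [[1, 3, 7], [4, 5], [6, 9]], Q = [[1, 2, 7], [3, 5], [4, 6]].
Insert 2: 2 bumps 3 from row 1; 3 bumps 4 from row 2; 4 bumps 6 from row 3; 6 starts row 4. P = [[1, 2, 7], [3, 5], [4, 9], [6]], Q = [[1, 2, 7], [3, 5], [4, 6], [8]].
Insert 8: appended to row 1. P = [[1, 2, 7, 8], [3, 5], [4, 9], [6]], Q = [[1, 2, 7, 9], [3, 5], [4, 6], [8]].

So P = [[1, 2, 7, 8], [3, 5], [4, 9], [6]], Q = [[1, 2, 7, 9], [3, 5], [4, 6], [8]].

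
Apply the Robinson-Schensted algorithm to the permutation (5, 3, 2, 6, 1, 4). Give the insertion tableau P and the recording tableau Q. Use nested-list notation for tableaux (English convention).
P = [[1, 4], [2, 6], [3], [5]], Q = [[1, 4], [2, 6], [3], [5]]

Insert each entry of the permutation into P by Schensted row insertion, recording in Q the position of each new cell.

Insert 5: appended to row 1. P = [[5]], Q = [[1]].
Insert 3: 3 bumps 5 from row 1; 5 starts row 2. P = [[3], [5]], Q = [[1], [2]].
Insert 2: 2 bumps 3 from row 1; 3 bumps 5 from row 2; 5 starts row 3. P = [[2], [3], [5]], Q = [[1], [2], [3]].
Insert 6: appended to row 1. P = [[2, 6], [3], [5]], Q = [[1, 4], [2], [3]].
Insert 1: 1 bumps 2 from row 1; 2 bumps 3 from row 2; 3 bumps 5 from row 3; 5 starts row 4. P = [[1, 6], [2], [3], [5]], Q = [[1, 4], [2], [3], [5]].
Insert 4: 4 bumps 6 from row 1; 6 appends to row 2. P = [[1, 4], [2, 6], [3], [5]], Q = [[1, 4], [2, 6], [3], [5]].

So P = [[1, 4], [2, 6], [3], [5]], Q = [[1, 4], [2, 6], [3], [5]].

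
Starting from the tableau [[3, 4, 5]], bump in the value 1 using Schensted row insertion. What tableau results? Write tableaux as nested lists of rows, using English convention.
In row 1, 1 replaces 3 (the leftmost entry greater than 1); 3 is bumped to row 2. 3 starts a new row 2. The new tableau is [[1, 4, 5], [3]].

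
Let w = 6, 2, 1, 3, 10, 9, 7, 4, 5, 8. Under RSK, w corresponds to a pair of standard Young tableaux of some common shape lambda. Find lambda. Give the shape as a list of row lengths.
Row-insert each entry into an empty tableau.

After inserting 6: P = [[6]].
After inserting 2: P = [[2], [6]].
After inserting 1: P = [[1], [2], [6]].
After inserting 3: P = [[1, 3], [2], [6]].
After inserting 10: P = [[1, 3, 10], [2], [6]].
After inserting 9: P = [[1, 3, 9], [2, 10], [6]].
After inserting 7: P = [[1, 3, 7], [2, 9], [6, 10]].
After inserting 4: P = [[1, 3, 4], [2, 7], [6, 9], [10]].
After inserting 5: P = [[1, 3, 4, 5], [2, 7], [6, 9], [10]].
After inserting 8: P = [[1, 3, 4, 5, 8], [2, 7], [6, 9], [10]].

The final insertion tableau P = [[1, 3, 4, 5, 8], [2, 7], [6, 9], [10]] has shape [5, 2, 2, 1].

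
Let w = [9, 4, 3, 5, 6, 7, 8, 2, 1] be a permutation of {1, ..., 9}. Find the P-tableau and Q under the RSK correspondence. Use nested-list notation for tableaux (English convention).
P = [[1, 5, 6, 7, 8], [2], [3], [4], [9]], Q = [[1, 4, 5, 6, 7], [2], [3], [8], [9]]

Insert each entry of the permutation into P by Schensted row insertion, recording in Q the position of each new cell.

Insert 9: appended to row 1. P = [[9]].
Insert 4: 4 bumps 9 from row 1; 9 starts row 2. P = [[4], [9]].
Insert 3: 3 bumps 4 from row 1; 4 bumps 9 from row 2; 9 starts row 3. P = [[3], [4], [9]].
Insert 5: appended to row 1. P = [[3, 5], [4], [9]].
Insert 6: appended to row 1. P = [[3, 5, 6], [4], [9]].
Insert 7: appended to row 1. P = [[3, 5, 6, 7], [4], [9]].
Insert 8: appended to row 1. P = [[3, 5, 6, 7, 8], [4], [9]].
Insert 2: 2 bumps 3 from row 1; 3 bumps 4 from row 2; 4 bumps 9 from row 3; 9 starts row 4. P = [[2, 5, 6, 7, 8], [3], [4], [9]].
Insert 1: 1 bumps 2 from row 1; 2 bumps 3 from row 2; 3 bumps 4 from row 3; 4 bumps 9 from row 4; 9 starts row 5. P = [[1, 5, 6, 7, 8], [2], [3], [4], [9]].

So P = [[1, 5, 6, 7, 8], [2], [3], [4], [9]], Q = [[1, 4, 5, 6, 7], [2], [3], [8], [9]].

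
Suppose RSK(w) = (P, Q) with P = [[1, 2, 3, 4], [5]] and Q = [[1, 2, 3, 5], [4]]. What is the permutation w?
1 2 5 3 4

Reverse the RSK construction: for i from n down to 1, find the cell of Q containing i, remove the entry at that cell from P, and reverse-bump it up through P; the value ejected from row 1 is w(i).

Step i=5: Q has 5 at row 1, column 4; remove that cell from P, ejecting 4. So w(5) = 4. P is now [[1, 2, 3], [5]].
Step i=4: Q has 4 at row 2, column 1; remove 5 from row 2 of P and reverse-bump: 5 enters row 1 and ejects 3. So w(4) = 3. P is now [[1, 2, 5]].
Step i=3: Q has 3 at row 1, column 3; remove that cell from P, ejecting 5. So w(3) = 5. P is now [[1, 2]].
Step i=2: Q has 2 at row 1, column 2; remove that cell from P, ejecting 2. So w(2) = 2. P is now [[1]].
Step i=1: Q has 1 at row 1, column 1; remove that cell from P, ejecting 1. So w(1) = 1. P is now [].

So w = 1 2 5 3 4.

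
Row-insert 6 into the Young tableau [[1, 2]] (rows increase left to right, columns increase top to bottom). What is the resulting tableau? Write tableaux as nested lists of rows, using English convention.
6 is larger than every entry of row 1, so it is appended to row 1. The new tableau is [[1, 2, 6]].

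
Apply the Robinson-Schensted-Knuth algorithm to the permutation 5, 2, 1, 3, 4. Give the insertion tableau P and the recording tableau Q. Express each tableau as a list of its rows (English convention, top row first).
Insert each entry of the permutation into P by Schensted row insertion, recording in Q the position of each new cell.

Insert 5: appended to row 1. P = [[5]], Q = [[1]].
Insert 2: 2 bumps 5 from row 1; 5 starts row 2. P = [[2], [5]], Q = [[1], [2]].
Insert 1: 1 bumps 2 from row 1; 2 bumps 5 from row 2; 5 starts row 3. P = [[1], [2], [5]], Q = [[1], [2], [3]].
Insert 3: appended to row 1. P = [[1, 3], [2], [5]], Q = [[1, 4], [2], [3]].
Insert 4: appended to row 1. P = [[1, 3, 4], [2], [5]], Q = [[1, 4, 5], [2], [3]].

So P = [[1, 3, 4], [2], [5]], Q = [[1, 4, 5], [2], [3]].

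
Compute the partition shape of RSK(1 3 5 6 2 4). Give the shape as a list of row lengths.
Row-insert each entry into an empty tableau.

After inserting 1: P = [[1]].
After inserting 3: P = [[1, 3]].
After inserting 5: P = [[1, 3, 5]].
After inserting 6: P = [[1, 3, 5, 6]].
After inserting 2: P = [[1, 2, 5, 6], [3]].
After inserting 4: P = [[1, 2, 4, 6], [3, 5]].

The final insertion tableau P = [[1, 2, 4, 6], [3, 5]] has shape [4, 2].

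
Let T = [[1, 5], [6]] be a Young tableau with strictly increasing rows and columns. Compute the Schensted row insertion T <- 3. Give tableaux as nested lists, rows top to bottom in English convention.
[[1, 3], [5], [6]]

In row 1, 3 replaces 5 (the leftmost entry greater than 3); 5 is bumped to row 2. In row 2, 5 replaces 6 (the leftmost entry greater than 5); 6 is bumped to row 3. 6 starts a new row 3. The new tableau is [[1, 3], [5], [6]].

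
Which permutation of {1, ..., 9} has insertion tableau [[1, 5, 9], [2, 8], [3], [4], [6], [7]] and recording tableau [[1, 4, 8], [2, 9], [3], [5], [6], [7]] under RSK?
Reverse the RSK construction: for i from n down to 1, find the cell of Q containing i, remove the entry at that cell from P, and reverse-bump it up through P; the value ejected from row 1 is w(i).

Step i=9: Q has 9 at row 2, column 2; remove 8 from row 2 of P and reverse-bump: 8 enters row 1 and ejects 5. So w(9) = 5. P is now [[1, 8, 9], [2], [3], [4], [6], [7]].
Step i=8: Q has 8 at row 1, column 3; remove that cell from P, ejecting 9. So w(8) = 9. P is now [[1, 8], [2], [3], [4], [6], [7]].
Step i=7: Q has 7 at row 6, column 1; remove 7 from row 6 of P and reverse-bump: 7 enters row 5 and ejects 6; 6 enters row 4 and ejects 4; 4 enters row 3 and ejects 3; 3 enters row 2 and ejects 2; 2 enters row 1 and ejects 1. So w(7) = 1. P is now [[2, 8], [3], [4], [6], [7]].
Step i=6: Q has 6 at row 5, column 1; remove 7 from row 5 of P and reverse-bump: 7 enters row 4 and ejects 6; 6 enters row 3 and ejects 4; 4 enters row 2 and ejects 3; 3 enters row 1 and ejects 2. So w(6) = 2. P is now [[3, 8], [4], [6], [7]].
Step i=5: Q has 5 at row 4, column 1; remove 7 from row 4 of P and reverse-bump: 7 enters row 3 and ejects 6; 6 enters row 2 and ejects 4; 4 enters row 1 and ejects 3. So w(5) = 3. P is now [[4, 8], [6], [7]].
Step i=4: Q has 4 at row 1, column 2; remove that cell from P, ejecting 8. So w(4) = 8. P is now [[4], [6], [7]].
Step i=3: Q has 3 at row 3, column 1; remove 7 from row 3 of P and reverse-bump: 7 enters row 2 and ejects 6; 6 enters row 1 and ejects 4. So w(3) = 4. P is now [[6], [7]].
Step i=2: Q has 2 at row 2, column 1; remove 7 from row 2 of P and reverse-bump: 7 enters row 1 and ejects 6. So w(2) = 6. P is now [[7]].
Step i=1: Q has 1 at row 1, column 1; remove that cell from P, ejecting 7. So w(1) = 7. P is now [].

So w = 7 6 4 8 3 2 1 9 5.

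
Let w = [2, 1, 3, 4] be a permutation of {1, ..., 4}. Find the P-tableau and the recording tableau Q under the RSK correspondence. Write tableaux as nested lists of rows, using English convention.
Insert each entry of the permutation into P by Schensted row insertion, recording in Q the position of each new cell.

After inserting 2: P = [[2]].
After inserting 1: P = [[1], [2]].
After inserting 3: P = [[1, 3], [2]].
After inserting 4: P = [[1, 3, 4], [2]].

So P = [[1, 3, 4], [2]], Q = [[1, 3, 4], [2]].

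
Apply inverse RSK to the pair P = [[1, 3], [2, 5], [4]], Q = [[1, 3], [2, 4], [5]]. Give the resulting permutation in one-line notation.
Reverse RSK: for i = n, n-1, ..., 1, locate i in Q, remove the corresponding corner cell from P, and reverse-bump its entry up through P; the value ejected from row 1 is w(i).

So w = 4 2 5 3 1.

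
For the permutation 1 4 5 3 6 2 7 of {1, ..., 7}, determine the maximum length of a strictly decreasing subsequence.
3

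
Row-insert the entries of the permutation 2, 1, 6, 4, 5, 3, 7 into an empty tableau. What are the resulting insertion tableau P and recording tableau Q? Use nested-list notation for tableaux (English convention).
P = [[1, 3, 5, 7], [2, 4], [6]], Q = [[1, 3, 5, 7], [2, 4], [6]]

Insert each entry of the permutation into P by Schensted row insertion, recording in Q the position of each new cell.

Insert 2: appended to row 1. P = [[2]].
Insert 1: 1 bumps 2 from row 1; 2 starts row 2. P = [[1], [2]].
Insert 6: appended to row 1. P = [[1, 6], [2]].
Insert 4: 4 bumps 6 from row 1; 6 appends to row 2. P = [[1, 4], [2, 6]].
Insert 5: appended to row 1. P = [[1, 4, 5], [2, 6]].
Insert 3: 3 bumps 4 from row 1; 4 bumps 6 from row 2; 6 starts row 3. P = [[1, 3, 5], [2, 4], [6]].
Insert 7: appended to row 1. P = [[1, 3, 5, 7], [2, 4], [6]].

So P = [[1, 3, 5, 7], [2, 4], [6]], Q = [[1, 3, 5, 7], [2, 4], [6]].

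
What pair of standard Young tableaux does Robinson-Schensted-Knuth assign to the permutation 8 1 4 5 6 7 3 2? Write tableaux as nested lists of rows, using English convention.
Insert each entry of the permutation into P by Schensted row insertion, recording in Q the position of each new cell.

Insert 8: appended to row 1. P = [[8]].
Insert 1: 1 bumps 8 from row 1; 8 starts row 2. P = [[1], [8]].
Insert 4: appended to row 1. P = [[1, 4], [8]].
Insert 5: appended to row 1. P = [[1, 4, 5], [8]].
Insert 6: appended to row 1. P = [[1, 4, 5, 6], [8]].
Insert 7: appended to row 1. P = [[1, 4, 5, 6, 7], [8]].
Insert 3: 3 bumps 4 from row 1; 4 bumps 8 from row 2; 8 starts row 3. P = [[1, 3, 5, 6, 7], [4], [8]].
Insert 2: 2 bumps 3 from row 1; 3 bumps 4 from row 2; 4 bumps 8 from row 3; 8 starts row 4. P = [[1, 2, 5, 6, 7], [3], [4], [8]].

So P = [[1, 2, 5, 6, 7], [3], [4], [8]], Q = [[1, 3, 4, 5, 6], [2], [7], [8]].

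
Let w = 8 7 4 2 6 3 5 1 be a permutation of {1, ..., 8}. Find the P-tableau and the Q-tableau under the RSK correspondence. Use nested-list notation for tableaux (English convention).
Insert each entry of the permutation into P by Schensted row insertion, recording in Q the position of each new cell.

Insert 8: appended to row 1. P = [[8]], Q = [[1]].
Insert 7: 7 bumps 8 from row 1; 8 starts row 2. P = [[7], [8]], Q = [[1], [2]].
Insert 4: 4 bumps 7 from row 1; 7 bumps 8 from row 2; 8 starts row 3. P = [[4], [7], [8]], Q = [[1], [2], [3]].
Insert 2: 2 bumps 4 from row 1; 4 bumps 7 from row 2; 7 bumps 8 from row 3; 8 starts row 4. P = [[2], [4], [7], [8]], Q = [[1], [2], [3], [4]].
Insert 6: appended to row 1. P = [[2, 6], [4], [7], [8]], Q = [[1, 5], [2], [3], [4]].
Insert 3: 3 bumps 6 from row 1; 6 appends to row 2. P = [[2, 3], [4, 6], [7], [8]], Q = [[1, 5], [2, 6], [3], [4]].
Insert 5: appended to row 1. P = [[2, 3, 5], [4, 6], [7], [8]], Q = [[1, 5, 7], [2, 6], [3], [4]].
Insert 1: 1 bumps 2 from row 1; 2 bumps 4 from row 2; 4 bumps 7 from row 3; 7 bumps 8 from row 4; 8 starts row 5. P = [[1, 3, 5], [2, 6], [4], [7], [8]], Q = [[1, 5, 7], [2, 6], [3], [4], [8]].

So P = [[1, 3, 5], [2, 6], [4], [7], [8]], Q = [[1, 5, 7], [2, 6], [3], [4], [8]].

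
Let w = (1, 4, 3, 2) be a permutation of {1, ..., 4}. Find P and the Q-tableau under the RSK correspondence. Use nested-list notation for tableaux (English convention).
P = [[1, 2], [3], [4]], Q = [[1, 2], [3], [4]]

Insert each entry of the permutation into P by Schensted row insertion, recording in Q the position of each new cell.

Insert 1: appended to row 1. P = [[1]].
Insert 4: appended to row 1. P = [[1, 4]].
Insert 3: 3 bumps 4 from row 1; 4 starts row 2. P = [[1, 3], [4]].
Insert 2: 2 bumps 3 from row 1; 3 bumps 4 from row 2; 4 starts row 3. P = [[1, 2], [3], [4]].

So P = [[1, 2], [3], [4]], Q = [[1, 2], [3], [4]].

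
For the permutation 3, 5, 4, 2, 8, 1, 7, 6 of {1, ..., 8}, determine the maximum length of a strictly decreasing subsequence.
4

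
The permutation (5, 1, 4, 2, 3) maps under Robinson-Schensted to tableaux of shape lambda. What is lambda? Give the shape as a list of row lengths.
Row-insert each entry into an empty tableau.

After inserting 5: P = [[5]].
After inserting 1: P = [[1], [5]].
After inserting 4: P = [[1, 4], [5]].
After inserting 2: P = [[1, 2], [4], [5]].
After inserting 3: P = [[1, 2, 3], [4], [5]].

The final insertion tableau P = [[1, 2, 3], [4], [5]] has shape [3, 1, 1].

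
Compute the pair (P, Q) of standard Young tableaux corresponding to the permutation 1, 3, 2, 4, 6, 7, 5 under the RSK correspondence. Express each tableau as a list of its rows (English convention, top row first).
Insert each entry of the permutation into P by Schensted row insertion, recording in Q the position of each new cell.

Insert 1: appended to row 1. P = [[1]].
Insert 3: appended to row 1. P = [[1, 3]].
Insert 2: 2 bumps 3 from row 1; 3 starts row 2. P = [[1, 2], [3]].
Insert 4: appended to row 1. P = [[1, 2, 4], [3]].
Insert 6: appended to row 1. P = [[1, 2, 4, 6], [3]].
Insert 7: appended to row 1. P = [[1, 2, 4, 6, 7], [3]].
Insert 5: 5 bumps 6 from row 1; 6 appends to row 2. P = [[1, 2, 4, 5, 7], [3, 6]].

So P = [[1, 2, 4, 5, 7], [3, 6]], Q = [[1, 2, 4, 5, 6], [3, 7]].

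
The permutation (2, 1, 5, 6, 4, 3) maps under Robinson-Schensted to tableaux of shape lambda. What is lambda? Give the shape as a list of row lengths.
[3, 2, 1]

Row-insert each entry into an empty tableau.

After inserting 2: P = [[2]].
After inserting 1: P = [[1], [2]].
After inserting 5: P = [[1, 5], [2]].
After inserting 6: P = [[1, 5, 6], [2]].
After inserting 4: P = [[1, 4, 6], [2, 5]].
After inserting 3: P = [[1, 3, 6], [2, 4], [5]].

The final insertion tableau P = [[1, 3, 6], [2, 4], [5]] has shape [3, 2, 1].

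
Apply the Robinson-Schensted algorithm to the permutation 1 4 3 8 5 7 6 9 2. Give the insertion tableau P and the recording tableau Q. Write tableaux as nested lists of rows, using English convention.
P = [[1, 2, 5, 6, 9], [3, 7], [4], [8]], Q = [[1, 2, 4, 6, 8], [3, 5], [7], [9]]

Insert each entry of the permutation into P by Schensted row insertion, recording in Q the position of each new cell.

After inserting 1: P = [[1]].
After inserting 4: P = [[1, 4]].
After inserting 3: P = [[1, 3], [4]].
After inserting 8: P = [[1, 3, 8], [4]].
After inserting 5: P = [[1, 3, 5], [4, 8]].
After inserting 7: P = [[1, 3, 5, 7], [4, 8]].
After inserting 6: P = [[1, 3, 5, 6], [4, 7], [8]].
After inserting 9: P = [[1, 3, 5, 6, 9], [4, 7], [8]].
After inserting 2: P = [[1, 2, 5, 6, 9], [3, 7], [4], [8]].

So P = [[1, 2, 5, 6, 9], [3, 7], [4], [8]], Q = [[1, 2, 4, 6, 8], [3, 5], [7], [9]].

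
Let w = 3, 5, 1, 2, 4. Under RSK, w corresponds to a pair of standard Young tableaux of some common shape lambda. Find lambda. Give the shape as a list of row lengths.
[3, 2]

Row-insert each entry into an empty tableau.

After inserting 3: P = [[3]].
After inserting 5: P = [[3, 5]].
After inserting 1: P = [[1, 5], [3]].
After inserting 2: P = [[1, 2], [3, 5]].
After inserting 4: P = [[1, 2, 4], [3, 5]].

The final insertion tableau P = [[1, 2, 4], [3, 5]] has shape [3, 2].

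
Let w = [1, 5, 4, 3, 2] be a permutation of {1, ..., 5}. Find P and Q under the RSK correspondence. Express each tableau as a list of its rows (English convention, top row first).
Insert each entry of the permutation into P by Schensted row insertion, recording in Q the position of each new cell.

Insert 1: appended to row 1. P = [[1]].
Insert 5: appended to row 1. P = [[1, 5]].
Insert 4: 4 bumps 5 from row 1; 5 starts row 2. P = [[1, 4], [5]].
Insert 3: 3 bumps 4 from row 1; 4 bumps 5 from row 2; 5 starts row 3. P = [[1, 3], [4], [5]].
Insert 2: 2 bumps 3 from row 1; 3 bumps 4 from row 2; 4 bumps 5 from row 3; 5 starts row 4. P = [[1, 2], [3], [4], [5]].

So P = [[1, 2], [3], [4], [5]], Q = [[1, 2], [3], [4], [5]].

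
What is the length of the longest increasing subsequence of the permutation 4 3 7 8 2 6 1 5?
3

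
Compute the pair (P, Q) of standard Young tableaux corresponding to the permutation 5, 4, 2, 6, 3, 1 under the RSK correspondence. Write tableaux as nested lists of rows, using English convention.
Insert each entry of the permutation into P by Schensted row insertion, recording in Q the position of each new cell.

Insert 5: appended to row 1. P = [[5]].
Insert 4: 4 bumps 5 from row 1; 5 starts row 2. P = [[4], [5]].
Insert 2: 2 bumps 4 from row 1; 4 bumps 5 from row 2; 5 starts row 3. P = [[2], [4], [5]].
Insert 6: appended to row 1. P = [[2, 6], [4], [5]].
Insert 3: 3 bumps 6 from row 1; 6 appends to row 2. P = [[2, 3], [4, 6], [5]].
Insert 1: 1 bumps 2 from row 1; 2 bumps 4 from row 2; 4 bumps 5 from row 3; 5 starts row 4. P = [[1, 3], [2, 6], [4], [5]].

So P = [[1, 3], [2, 6], [4], [5]], Q = [[1, 4], [2, 5], [3], [6]].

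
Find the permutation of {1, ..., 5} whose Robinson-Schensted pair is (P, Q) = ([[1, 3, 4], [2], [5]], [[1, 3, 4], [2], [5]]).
Reverse the RSK construction: for i from n down to 1, find the cell of Q containing i, remove the entry at that cell from P, and reverse-bump it up through P; the value ejected from row 1 is w(i).

Step i=5: Q has 5 at row 3, column 1; remove 5 from row 3 of P and reverse-bump: 5 enters row 2 and ejects 2; 2 enters row 1 and ejects 1. So w(5) = 1. P is now [[2, 3, 4], [5]].
Step i=4: Q has 4 at row 1, column 3; remove that cell from P, ejecting 4. So w(4) = 4. P is now [[2, 3], [5]].
Step i=3: Q has 3 at row 1, column 2; remove that cell from P, ejecting 3. So w(3) = 3. P is now [[2], [5]].
Step i=2: Q has 2 at row 2, column 1; remove 5 from row 2 of P and reverse-bump: 5 enters row 1 and ejects 2. So w(2) = 2. P is now [[5]].
Step i=1: Q has 1 at row 1, column 1; remove that cell from P, ejecting 5. So w(1) = 5. P is now [].

So w = 5 2 3 4 1.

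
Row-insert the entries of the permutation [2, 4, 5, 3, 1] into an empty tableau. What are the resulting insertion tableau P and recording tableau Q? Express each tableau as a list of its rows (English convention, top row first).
Insert each entry of the permutation into P by Schensted row insertion, recording in Q the position of each new cell.

Insert 2: appended to row 1. P = [[2]].
Insert 4: appended to row 1. P = [[2, 4]].
Insert 5: appended to row 1. P = [[2, 4, 5]].
Insert 3: 3 bumps 4 from row 1; 4 starts row 2. P = [[2, 3, 5], [4]].
Insert 1: 1 bumps 2 from row 1; 2 bumps 4 from row 2; 4 starts row 3. P = [[1, 3, 5], [2], [4]].

So P = [[1, 3, 5], [2], [4]], Q = [[1, 2, 3], [4], [5]].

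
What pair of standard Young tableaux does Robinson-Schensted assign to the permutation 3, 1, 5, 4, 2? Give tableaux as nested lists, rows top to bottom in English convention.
Insert each entry of the permutation into P by Schensted row insertion, recording in Q the position of each new cell.

After inserting 3: P = [[3]].
After inserting 1: P = [[1], [3]].
After inserting 5: P = [[1, 5], [3]].
After inserting 4: P = [[1, 4], [3, 5]].
After inserting 2: P = [[1, 2], [3, 4], [5]].

So P = [[1, 2], [3, 4], [5]], Q = [[1, 3], [2, 4], [5]].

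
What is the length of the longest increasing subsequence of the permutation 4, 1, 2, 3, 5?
4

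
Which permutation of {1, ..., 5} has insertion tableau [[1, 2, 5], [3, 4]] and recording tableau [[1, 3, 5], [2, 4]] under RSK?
Reverse RSK: for i = n, n-1, ..., 1, locate i in Q, remove the corresponding corner cell from P, and reverse-bump its entry up through P; the value ejected from row 1 is w(i).

So w = 3 1 4 2 5.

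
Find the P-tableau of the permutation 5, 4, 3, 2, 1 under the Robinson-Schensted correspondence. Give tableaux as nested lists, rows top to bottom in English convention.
P = [[1], [2], [3], [4], [5]]

Insert 5: appended to row 1. P = [[5]].
Insert 4: 4 bumps 5 from row 1; 5 starts row 2. P = [[4], [5]].
Insert 3: 3 bumps 4 from row 1; 4 bumps 5 from row 2; 5 starts row 3. P = [[3], [4], [5]].
Insert 2: 2 bumps 3 from row 1; 3 bumps 4 from row 2; 4 bumps 5 from row 3; 5 starts row 4. P = [[2], [3], [4], [5]].
Insert 1: 1 bumps 2 from row 1; 2 bumps 3 from row 2; 3 bumps 4 from row 3; 4 bumps 5 from row 4; 5 starts row 5. P = [[1], [2], [3], [4], [5]].

So P = [[1], [2], [3], [4], [5]].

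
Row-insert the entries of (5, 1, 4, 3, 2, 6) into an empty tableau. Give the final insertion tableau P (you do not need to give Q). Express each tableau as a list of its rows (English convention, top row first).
Insert 5: appended to row 1. P = [[5]].
Insert 1: 1 bumps 5 from row 1; 5 starts row 2. P = [[1], [5]].
Insert 4: appended to row 1. P = [[1, 4], [5]].
Insert 3: 3 bumps 4 from row 1; 4 bumps 5 from row 2; 5 starts row 3. P = [[1, 3], [4], [5]].
Insert 2: 2 bumps 3 from row 1; 3 bumps 4 from row 2; 4 bumps 5 from row 3; 5 starts row 4. P = [[1, 2], [3], [4], [5]].
Insert 6: appended to row 1. P = [[1, 2, 6], [3], [4], [5]].

So P = [[1, 2, 6], [3], [4], [5]].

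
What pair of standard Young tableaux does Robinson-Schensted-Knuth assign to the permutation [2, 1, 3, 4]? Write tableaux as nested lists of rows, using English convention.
P = [[1, 3, 4], [2]], Q = [[1, 3, 4], [2]]

Insert each entry of the permutation into P by Schensted row insertion, recording in Q the position of each new cell.

After inserting 2: P = [[2]].
After inserting 1: P = [[1], [2]].
After inserting 3: P = [[1, 3], [2]].
After inserting 4: P = [[1, 3, 4], [2]].

So P = [[1, 3, 4], [2]], Q = [[1, 3, 4], [2]].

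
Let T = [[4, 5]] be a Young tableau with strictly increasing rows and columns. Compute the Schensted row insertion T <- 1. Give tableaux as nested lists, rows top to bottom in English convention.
In row 1, 1 replaces 4 (the leftmost entry greater than 1); 4 is bumped to row 2. 4 starts a new row 2. The new tableau is [[1, 5], [4]].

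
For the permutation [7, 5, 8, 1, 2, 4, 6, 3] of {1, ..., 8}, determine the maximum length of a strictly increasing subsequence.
4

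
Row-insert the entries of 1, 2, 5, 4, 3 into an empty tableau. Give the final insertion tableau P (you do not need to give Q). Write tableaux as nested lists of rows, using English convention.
After inserting 1: P = [[1]].
After inserting 2: P = [[1, 2]].
After inserting 5: P = [[1, 2, 5]].
After inserting 4: P = [[1, 2, 4], [5]].
After inserting 3: P = [[1, 2, 3], [4], [5]].

So P = [[1, 2, 3], [4], [5]].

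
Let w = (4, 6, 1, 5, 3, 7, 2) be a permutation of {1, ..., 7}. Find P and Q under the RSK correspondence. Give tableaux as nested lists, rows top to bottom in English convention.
Insert each entry of the permutation into P by Schensted row insertion, recording in Q the position of each new cell.

Insert 4: appended to row 1. P = [[4]], Q = [[1]].
Insert 6: appended to row 1. P = [[4, 6]], Q = [[1, 2]].
Insert 1: 1 bumps 4 from row 1; 4 starts row 2. P = [[1, 6], [4]], Q = [[1, 2], [3]].
Insert 5: 5 bumps 6 from row 1; 6 appends to row 2. P = [[1, 5], [4, 6]], Q = [[1, 2], [3, 4]].
Insert 3: 3 bumps 5 from row 1; 5 bumps 6 from row 2; 6 starts row 3. P = [[1, 3], [4, 5], [6]], Q = [[1, 2], [3, 4], [5]].
Insert 7: appended to row 1. P = [[1, 3, 7], [4, 5], [6]], Q = [[1, 2, 6], [3, 4], [5]].
Insert 2: 2 bumps 3 from row 1; 3 bumps 4 from row 2; 4 bumps 6 from row 3; 6 starts row 4. P = [[1, 2, 7], [3, 5], [4], [6]], Q = [[1, 2, 6], [3, 4], [5], [7]].

So P = [[1, 2, 7], [3, 5], [4], [6]], Q = [[1, 2, 6], [3, 4], [5], [7]].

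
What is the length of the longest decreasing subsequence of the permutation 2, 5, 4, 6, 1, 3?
3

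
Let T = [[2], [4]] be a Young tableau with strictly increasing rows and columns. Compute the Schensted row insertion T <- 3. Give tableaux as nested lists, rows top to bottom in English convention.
[[2, 3], [4]]

3 is larger than every entry of row 1, so it is appended to row 1. The new tableau is [[2, 3], [4]].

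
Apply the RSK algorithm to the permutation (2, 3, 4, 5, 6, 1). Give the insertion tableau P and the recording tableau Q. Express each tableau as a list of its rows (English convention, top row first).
Insert each entry of the permutation into P by Schensted row insertion, recording in Q the position of each new cell.

Insert 2: appended to row 1. P = [[2]], Q = [[1]].
Insert 3: appended to row 1. P = [[2, 3]], Q = [[1, 2]].
Insert 4: appended to row 1. P = [[2, 3, 4]], Q = [[1, 2, 3]].
Insert 5: appended to row 1. P = [[2, 3, 4, 5]], Q = [[1, 2, 3, 4]].
Insert 6: appended to row 1. P = [[2, 3, 4, 5, 6]], Q = [[1, 2, 3, 4, 5]].
Insert 1: 1 bumps 2 from row 1; 2 starts row 2. P = [[1, 3, 4, 5, 6], [2]], Q = [[1, 2, 3, 4, 5], [6]].

So P = [[1, 3, 4, 5, 6], [2]], Q = [[1, 2, 3, 4, 5], [6]].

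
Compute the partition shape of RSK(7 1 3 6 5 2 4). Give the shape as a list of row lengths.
[3, 2, 1, 1]

Row-insert each entry into an empty tableau.

After inserting 7: P = [[7]].
After inserting 1: P = [[1], [7]].
After inserting 3: P = [[1, 3], [7]].
After inserting 6: P = [[1, 3, 6], [7]].
After inserting 5: P = [[1, 3, 5], [6], [7]].
After inserting 2: P = [[1, 2, 5], [3], [6], [7]].
After inserting 4: P = [[1, 2, 4], [3, 5], [6], [7]].

The final insertion tableau P = [[1, 2, 4], [3, 5], [6], [7]] has shape [3, 2, 1, 1].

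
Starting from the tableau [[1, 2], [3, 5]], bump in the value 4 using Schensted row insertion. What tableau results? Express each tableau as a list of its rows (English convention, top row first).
[[1, 2, 4], [3, 5]]

4 is larger than every entry of row 1, so it is appended to row 1. The new tableau is [[1, 2, 4], [3, 5]].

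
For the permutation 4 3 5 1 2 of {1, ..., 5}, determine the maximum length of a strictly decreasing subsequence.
3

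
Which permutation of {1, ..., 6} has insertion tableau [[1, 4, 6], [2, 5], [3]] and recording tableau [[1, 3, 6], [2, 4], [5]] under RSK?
Reverse the RSK construction: for i from n down to 1, find the cell of Q containing i, remove the entry at that cell from P, and reverse-bump it up through P; the value ejected from row 1 is w(i).

Step i=6: Q has 6 at row 1, column 3; remove that cell from P, ejecting 6. So w(6) = 6. P is now [[1, 4], [2, 5], [3]].
Step i=5: Q has 5 at row 3, column 1; remove 3 from row 3 of P and reverse-bump: 3 enters row 2 and ejects 2; 2 enters row 1 and ejects 1. So w(5) = 1. P is now [[2, 4], [3, 5]].
Step i=4: Q has 4 at row 2, column 2; remove 5 from row 2 of P and reverse-bump: 5 enters row 1 and ejects 4. So w(4) = 4. P is now [[2, 5], [3]].
Step i=3: Q has 3 at row 1, column 2; remove that cell from P, ejecting 5. So w(3) = 5. P is now [[2], [3]].
Step i=2: Q has 2 at row 2, column 1; remove 3 from row 2 of P and reverse-bump: 3 enters row 1 and ejects 2. So w(2) = 2. P is now [[3]].
Step i=1: Q has 1 at row 1, column 1; remove that cell from P, ejecting 3. So w(1) = 3. P is now [].

So w = 3 2 5 4 1 6.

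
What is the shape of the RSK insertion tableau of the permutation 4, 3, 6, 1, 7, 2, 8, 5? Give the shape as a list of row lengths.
Row-insert each entry into an empty tableau.

After inserting 4: P = [[4]].
After inserting 3: P = [[3], [4]].
After inserting 6: P = [[3, 6], [4]].
After inserting 1: P = [[1, 6], [3], [4]].
After inserting 7: P = [[1, 6, 7], [3], [4]].
After inserting 2: P = [[1, 2, 7], [3, 6], [4]].
After inserting 8: P = [[1, 2, 7, 8], [3, 6], [4]].
After inserting 5: P = [[1, 2, 5, 8], [3, 6, 7], [4]].

The final insertion tableau P = [[1, 2, 5, 8], [3, 6, 7], [4]] has shape [4, 3, 1].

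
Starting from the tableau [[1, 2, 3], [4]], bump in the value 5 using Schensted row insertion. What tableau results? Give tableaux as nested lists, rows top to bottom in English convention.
[[1, 2, 3, 5], [4]]

5 is larger than every entry of row 1, so it is appended to row 1. The new tableau is [[1, 2, 3, 5], [4]].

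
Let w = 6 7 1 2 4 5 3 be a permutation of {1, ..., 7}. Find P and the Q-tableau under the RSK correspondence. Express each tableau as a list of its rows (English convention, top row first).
P = [[1, 2, 3, 5], [4, 7], [6]], Q = [[1, 2, 5, 6], [3, 4], [7]]

Insert each entry of the permutation into P by Schensted row insertion, recording in Q the position of each new cell.

Insert 6: appended to row 1. P = [[6]].
Insert 7: appended to row 1. P = [[6, 7]].
Insert 1: 1 bumps 6 from row 1; 6 starts row 2. P = [[1, 7], [6]].
Insert 2: 2 bumps 7 from row 1; 7 appends to row 2. P = [[1, 2], [6, 7]].
Insert 4: appended to row 1. P = [[1, 2, 4], [6, 7]].
Insert 5: appended to row 1. P = [[1, 2, 4, 5], [6, 7]].
Insert 3: 3 bumps 4 from row 1; 4 bumps 6 from row 2; 6 starts row 3. P = [[1, 2, 3, 5], [4, 7], [6]].

So P = [[1, 2, 3, 5], [4, 7], [6]], Q = [[1, 2, 5, 6], [3, 4], [7]].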